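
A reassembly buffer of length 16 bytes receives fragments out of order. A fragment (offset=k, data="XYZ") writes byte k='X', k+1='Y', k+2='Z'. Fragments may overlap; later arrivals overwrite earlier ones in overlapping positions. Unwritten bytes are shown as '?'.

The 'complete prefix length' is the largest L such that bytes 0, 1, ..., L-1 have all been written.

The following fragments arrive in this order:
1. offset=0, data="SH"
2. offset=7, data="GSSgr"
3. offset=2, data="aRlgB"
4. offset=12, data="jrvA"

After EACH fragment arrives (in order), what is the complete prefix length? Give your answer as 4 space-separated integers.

Fragment 1: offset=0 data="SH" -> buffer=SH?????????????? -> prefix_len=2
Fragment 2: offset=7 data="GSSgr" -> buffer=SH?????GSSgr???? -> prefix_len=2
Fragment 3: offset=2 data="aRlgB" -> buffer=SHaRlgBGSSgr???? -> prefix_len=12
Fragment 4: offset=12 data="jrvA" -> buffer=SHaRlgBGSSgrjrvA -> prefix_len=16

Answer: 2 2 12 16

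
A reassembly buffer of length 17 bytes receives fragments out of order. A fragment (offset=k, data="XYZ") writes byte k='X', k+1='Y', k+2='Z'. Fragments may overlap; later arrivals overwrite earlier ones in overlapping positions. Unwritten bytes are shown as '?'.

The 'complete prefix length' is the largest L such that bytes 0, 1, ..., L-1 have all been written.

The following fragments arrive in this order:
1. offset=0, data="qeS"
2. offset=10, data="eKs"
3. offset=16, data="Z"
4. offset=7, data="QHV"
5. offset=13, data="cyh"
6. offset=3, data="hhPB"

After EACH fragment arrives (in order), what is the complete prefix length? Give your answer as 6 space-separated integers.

Answer: 3 3 3 3 3 17

Derivation:
Fragment 1: offset=0 data="qeS" -> buffer=qeS?????????????? -> prefix_len=3
Fragment 2: offset=10 data="eKs" -> buffer=qeS???????eKs???? -> prefix_len=3
Fragment 3: offset=16 data="Z" -> buffer=qeS???????eKs???Z -> prefix_len=3
Fragment 4: offset=7 data="QHV" -> buffer=qeS????QHVeKs???Z -> prefix_len=3
Fragment 5: offset=13 data="cyh" -> buffer=qeS????QHVeKscyhZ -> prefix_len=3
Fragment 6: offset=3 data="hhPB" -> buffer=qeShhPBQHVeKscyhZ -> prefix_len=17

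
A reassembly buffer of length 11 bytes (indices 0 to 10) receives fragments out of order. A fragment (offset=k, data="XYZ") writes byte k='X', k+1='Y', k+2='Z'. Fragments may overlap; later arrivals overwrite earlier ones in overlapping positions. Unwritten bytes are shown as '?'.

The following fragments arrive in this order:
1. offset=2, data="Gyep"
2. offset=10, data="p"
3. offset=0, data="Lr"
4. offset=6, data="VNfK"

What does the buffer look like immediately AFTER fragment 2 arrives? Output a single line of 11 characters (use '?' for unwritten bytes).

Fragment 1: offset=2 data="Gyep" -> buffer=??Gyep?????
Fragment 2: offset=10 data="p" -> buffer=??Gyep????p

Answer: ??Gyep????p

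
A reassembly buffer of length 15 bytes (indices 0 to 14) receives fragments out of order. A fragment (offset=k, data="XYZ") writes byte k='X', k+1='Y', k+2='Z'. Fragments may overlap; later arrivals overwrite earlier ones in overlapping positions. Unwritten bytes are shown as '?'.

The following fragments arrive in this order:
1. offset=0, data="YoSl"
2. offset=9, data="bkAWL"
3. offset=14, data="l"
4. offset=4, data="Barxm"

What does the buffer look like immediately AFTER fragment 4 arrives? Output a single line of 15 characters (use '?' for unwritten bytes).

Answer: YoSlBarxmbkAWLl

Derivation:
Fragment 1: offset=0 data="YoSl" -> buffer=YoSl???????????
Fragment 2: offset=9 data="bkAWL" -> buffer=YoSl?????bkAWL?
Fragment 3: offset=14 data="l" -> buffer=YoSl?????bkAWLl
Fragment 4: offset=4 data="Barxm" -> buffer=YoSlBarxmbkAWLl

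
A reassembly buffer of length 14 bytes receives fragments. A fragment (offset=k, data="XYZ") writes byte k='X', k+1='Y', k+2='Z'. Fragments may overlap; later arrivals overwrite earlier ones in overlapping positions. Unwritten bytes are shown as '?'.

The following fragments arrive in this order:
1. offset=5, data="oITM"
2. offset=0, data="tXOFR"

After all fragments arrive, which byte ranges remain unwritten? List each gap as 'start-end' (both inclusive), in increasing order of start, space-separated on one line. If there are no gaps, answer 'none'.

Fragment 1: offset=5 len=4
Fragment 2: offset=0 len=5
Gaps: 9-13

Answer: 9-13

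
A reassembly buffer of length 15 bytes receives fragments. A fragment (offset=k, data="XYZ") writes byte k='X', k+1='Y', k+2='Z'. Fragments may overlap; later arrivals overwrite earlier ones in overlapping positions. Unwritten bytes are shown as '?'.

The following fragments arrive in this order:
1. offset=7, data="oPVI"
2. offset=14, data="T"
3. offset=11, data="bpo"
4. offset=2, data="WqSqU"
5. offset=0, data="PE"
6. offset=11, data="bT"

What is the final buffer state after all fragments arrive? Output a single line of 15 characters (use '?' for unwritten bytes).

Answer: PEWqSqUoPVIbToT

Derivation:
Fragment 1: offset=7 data="oPVI" -> buffer=???????oPVI????
Fragment 2: offset=14 data="T" -> buffer=???????oPVI???T
Fragment 3: offset=11 data="bpo" -> buffer=???????oPVIbpoT
Fragment 4: offset=2 data="WqSqU" -> buffer=??WqSqUoPVIbpoT
Fragment 5: offset=0 data="PE" -> buffer=PEWqSqUoPVIbpoT
Fragment 6: offset=11 data="bT" -> buffer=PEWqSqUoPVIbToT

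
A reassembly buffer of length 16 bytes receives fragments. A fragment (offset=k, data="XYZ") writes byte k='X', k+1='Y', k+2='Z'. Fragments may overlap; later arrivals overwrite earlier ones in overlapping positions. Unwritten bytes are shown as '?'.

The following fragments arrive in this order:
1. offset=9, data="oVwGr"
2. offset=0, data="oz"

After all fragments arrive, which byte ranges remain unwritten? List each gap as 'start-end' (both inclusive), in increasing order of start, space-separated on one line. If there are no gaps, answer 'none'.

Answer: 2-8 14-15

Derivation:
Fragment 1: offset=9 len=5
Fragment 2: offset=0 len=2
Gaps: 2-8 14-15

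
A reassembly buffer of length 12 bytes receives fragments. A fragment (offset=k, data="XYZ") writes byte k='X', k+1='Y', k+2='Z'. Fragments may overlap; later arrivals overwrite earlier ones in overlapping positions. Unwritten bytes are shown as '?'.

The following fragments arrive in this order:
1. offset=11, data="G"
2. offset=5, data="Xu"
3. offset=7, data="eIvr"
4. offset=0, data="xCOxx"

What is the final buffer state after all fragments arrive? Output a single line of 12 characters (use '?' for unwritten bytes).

Answer: xCOxxXueIvrG

Derivation:
Fragment 1: offset=11 data="G" -> buffer=???????????G
Fragment 2: offset=5 data="Xu" -> buffer=?????Xu????G
Fragment 3: offset=7 data="eIvr" -> buffer=?????XueIvrG
Fragment 4: offset=0 data="xCOxx" -> buffer=xCOxxXueIvrG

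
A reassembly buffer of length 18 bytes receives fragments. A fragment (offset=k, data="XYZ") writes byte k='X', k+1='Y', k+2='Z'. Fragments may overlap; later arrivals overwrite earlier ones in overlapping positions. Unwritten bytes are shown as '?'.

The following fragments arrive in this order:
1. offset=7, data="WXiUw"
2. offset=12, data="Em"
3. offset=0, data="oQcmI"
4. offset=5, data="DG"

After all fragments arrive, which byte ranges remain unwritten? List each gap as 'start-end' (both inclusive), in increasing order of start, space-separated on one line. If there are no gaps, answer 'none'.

Fragment 1: offset=7 len=5
Fragment 2: offset=12 len=2
Fragment 3: offset=0 len=5
Fragment 4: offset=5 len=2
Gaps: 14-17

Answer: 14-17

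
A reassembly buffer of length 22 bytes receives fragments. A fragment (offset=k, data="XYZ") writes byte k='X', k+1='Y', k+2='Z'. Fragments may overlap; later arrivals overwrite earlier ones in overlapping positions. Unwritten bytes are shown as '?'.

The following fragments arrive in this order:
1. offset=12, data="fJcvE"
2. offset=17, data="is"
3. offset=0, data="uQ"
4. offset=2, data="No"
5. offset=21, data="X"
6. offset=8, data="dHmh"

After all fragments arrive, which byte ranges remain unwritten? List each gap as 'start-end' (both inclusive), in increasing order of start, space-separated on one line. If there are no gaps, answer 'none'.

Fragment 1: offset=12 len=5
Fragment 2: offset=17 len=2
Fragment 3: offset=0 len=2
Fragment 4: offset=2 len=2
Fragment 5: offset=21 len=1
Fragment 6: offset=8 len=4
Gaps: 4-7 19-20

Answer: 4-7 19-20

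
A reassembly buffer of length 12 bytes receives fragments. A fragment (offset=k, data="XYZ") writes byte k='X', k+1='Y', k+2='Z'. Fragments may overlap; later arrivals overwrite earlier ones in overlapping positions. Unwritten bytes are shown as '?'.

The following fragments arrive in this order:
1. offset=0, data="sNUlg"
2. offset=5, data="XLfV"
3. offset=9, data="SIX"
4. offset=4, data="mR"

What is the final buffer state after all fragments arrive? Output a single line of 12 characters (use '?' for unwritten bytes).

Fragment 1: offset=0 data="sNUlg" -> buffer=sNUlg???????
Fragment 2: offset=5 data="XLfV" -> buffer=sNUlgXLfV???
Fragment 3: offset=9 data="SIX" -> buffer=sNUlgXLfVSIX
Fragment 4: offset=4 data="mR" -> buffer=sNUlmRLfVSIX

Answer: sNUlmRLfVSIX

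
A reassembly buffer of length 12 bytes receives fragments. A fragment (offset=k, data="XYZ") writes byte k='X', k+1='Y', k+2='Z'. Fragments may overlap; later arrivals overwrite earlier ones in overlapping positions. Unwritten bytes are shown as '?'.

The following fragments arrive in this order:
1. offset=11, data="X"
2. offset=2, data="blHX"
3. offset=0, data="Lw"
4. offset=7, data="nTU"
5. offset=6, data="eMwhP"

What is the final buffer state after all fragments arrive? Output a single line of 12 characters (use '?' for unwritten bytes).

Answer: LwblHXeMwhPX

Derivation:
Fragment 1: offset=11 data="X" -> buffer=???????????X
Fragment 2: offset=2 data="blHX" -> buffer=??blHX?????X
Fragment 3: offset=0 data="Lw" -> buffer=LwblHX?????X
Fragment 4: offset=7 data="nTU" -> buffer=LwblHX?nTU?X
Fragment 5: offset=6 data="eMwhP" -> buffer=LwblHXeMwhPX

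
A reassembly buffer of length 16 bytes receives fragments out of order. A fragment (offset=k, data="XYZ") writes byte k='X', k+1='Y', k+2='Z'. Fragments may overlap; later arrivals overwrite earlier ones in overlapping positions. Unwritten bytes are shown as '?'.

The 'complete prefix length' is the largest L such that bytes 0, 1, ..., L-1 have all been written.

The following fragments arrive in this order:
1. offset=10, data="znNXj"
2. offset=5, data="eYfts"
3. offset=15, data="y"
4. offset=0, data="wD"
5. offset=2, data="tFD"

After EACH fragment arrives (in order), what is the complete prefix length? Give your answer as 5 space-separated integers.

Fragment 1: offset=10 data="znNXj" -> buffer=??????????znNXj? -> prefix_len=0
Fragment 2: offset=5 data="eYfts" -> buffer=?????eYftsznNXj? -> prefix_len=0
Fragment 3: offset=15 data="y" -> buffer=?????eYftsznNXjy -> prefix_len=0
Fragment 4: offset=0 data="wD" -> buffer=wD???eYftsznNXjy -> prefix_len=2
Fragment 5: offset=2 data="tFD" -> buffer=wDtFDeYftsznNXjy -> prefix_len=16

Answer: 0 0 0 2 16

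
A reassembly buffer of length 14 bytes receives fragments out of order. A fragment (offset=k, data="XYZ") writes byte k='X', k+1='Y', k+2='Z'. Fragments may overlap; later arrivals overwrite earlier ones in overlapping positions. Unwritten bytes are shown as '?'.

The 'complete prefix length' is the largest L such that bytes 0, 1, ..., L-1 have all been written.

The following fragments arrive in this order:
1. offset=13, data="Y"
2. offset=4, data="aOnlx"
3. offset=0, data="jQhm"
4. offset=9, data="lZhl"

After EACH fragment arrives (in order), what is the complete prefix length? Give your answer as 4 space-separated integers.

Answer: 0 0 9 14

Derivation:
Fragment 1: offset=13 data="Y" -> buffer=?????????????Y -> prefix_len=0
Fragment 2: offset=4 data="aOnlx" -> buffer=????aOnlx????Y -> prefix_len=0
Fragment 3: offset=0 data="jQhm" -> buffer=jQhmaOnlx????Y -> prefix_len=9
Fragment 4: offset=9 data="lZhl" -> buffer=jQhmaOnlxlZhlY -> prefix_len=14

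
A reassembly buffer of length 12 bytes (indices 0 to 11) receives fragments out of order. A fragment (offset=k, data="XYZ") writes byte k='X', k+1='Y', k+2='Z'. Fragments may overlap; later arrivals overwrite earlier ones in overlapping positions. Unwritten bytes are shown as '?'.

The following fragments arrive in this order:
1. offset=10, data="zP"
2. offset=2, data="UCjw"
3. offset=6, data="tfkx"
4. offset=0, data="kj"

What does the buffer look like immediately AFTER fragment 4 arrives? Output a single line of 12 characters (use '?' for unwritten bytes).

Answer: kjUCjwtfkxzP

Derivation:
Fragment 1: offset=10 data="zP" -> buffer=??????????zP
Fragment 2: offset=2 data="UCjw" -> buffer=??UCjw????zP
Fragment 3: offset=6 data="tfkx" -> buffer=??UCjwtfkxzP
Fragment 4: offset=0 data="kj" -> buffer=kjUCjwtfkxzP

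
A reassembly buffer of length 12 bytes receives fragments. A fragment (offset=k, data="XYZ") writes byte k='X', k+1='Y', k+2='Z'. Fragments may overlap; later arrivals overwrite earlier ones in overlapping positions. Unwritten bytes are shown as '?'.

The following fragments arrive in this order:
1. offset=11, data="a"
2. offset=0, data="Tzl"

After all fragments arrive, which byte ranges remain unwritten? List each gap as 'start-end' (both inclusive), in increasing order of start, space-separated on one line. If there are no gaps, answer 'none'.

Answer: 3-10

Derivation:
Fragment 1: offset=11 len=1
Fragment 2: offset=0 len=3
Gaps: 3-10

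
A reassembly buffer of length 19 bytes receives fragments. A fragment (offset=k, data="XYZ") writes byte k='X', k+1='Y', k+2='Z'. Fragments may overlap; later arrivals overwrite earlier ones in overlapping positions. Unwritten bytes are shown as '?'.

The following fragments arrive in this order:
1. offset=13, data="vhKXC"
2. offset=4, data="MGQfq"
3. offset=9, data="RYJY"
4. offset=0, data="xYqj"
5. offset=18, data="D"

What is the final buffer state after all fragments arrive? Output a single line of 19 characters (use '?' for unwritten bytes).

Fragment 1: offset=13 data="vhKXC" -> buffer=?????????????vhKXC?
Fragment 2: offset=4 data="MGQfq" -> buffer=????MGQfq????vhKXC?
Fragment 3: offset=9 data="RYJY" -> buffer=????MGQfqRYJYvhKXC?
Fragment 4: offset=0 data="xYqj" -> buffer=xYqjMGQfqRYJYvhKXC?
Fragment 5: offset=18 data="D" -> buffer=xYqjMGQfqRYJYvhKXCD

Answer: xYqjMGQfqRYJYvhKXCD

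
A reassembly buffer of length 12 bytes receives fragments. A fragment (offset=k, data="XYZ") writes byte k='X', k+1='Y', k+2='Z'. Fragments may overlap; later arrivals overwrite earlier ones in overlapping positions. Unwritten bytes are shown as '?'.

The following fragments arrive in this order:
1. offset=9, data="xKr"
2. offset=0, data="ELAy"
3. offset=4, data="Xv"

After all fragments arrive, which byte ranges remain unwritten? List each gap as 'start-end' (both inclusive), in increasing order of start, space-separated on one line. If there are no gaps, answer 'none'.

Answer: 6-8

Derivation:
Fragment 1: offset=9 len=3
Fragment 2: offset=0 len=4
Fragment 3: offset=4 len=2
Gaps: 6-8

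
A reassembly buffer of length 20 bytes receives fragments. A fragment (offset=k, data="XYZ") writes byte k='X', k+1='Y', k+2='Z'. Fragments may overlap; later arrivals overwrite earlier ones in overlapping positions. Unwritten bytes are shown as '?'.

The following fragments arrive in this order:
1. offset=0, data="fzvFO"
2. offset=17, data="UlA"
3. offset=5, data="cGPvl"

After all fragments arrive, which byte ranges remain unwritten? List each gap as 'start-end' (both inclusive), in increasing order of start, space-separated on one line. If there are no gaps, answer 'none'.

Answer: 10-16

Derivation:
Fragment 1: offset=0 len=5
Fragment 2: offset=17 len=3
Fragment 3: offset=5 len=5
Gaps: 10-16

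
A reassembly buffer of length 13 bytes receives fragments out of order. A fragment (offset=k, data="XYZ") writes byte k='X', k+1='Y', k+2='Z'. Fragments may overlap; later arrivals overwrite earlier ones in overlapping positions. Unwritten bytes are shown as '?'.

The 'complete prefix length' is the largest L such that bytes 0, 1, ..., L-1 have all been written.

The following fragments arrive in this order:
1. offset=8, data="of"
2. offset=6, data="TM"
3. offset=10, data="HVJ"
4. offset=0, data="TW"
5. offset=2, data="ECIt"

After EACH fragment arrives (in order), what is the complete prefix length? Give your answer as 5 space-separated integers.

Fragment 1: offset=8 data="of" -> buffer=????????of??? -> prefix_len=0
Fragment 2: offset=6 data="TM" -> buffer=??????TMof??? -> prefix_len=0
Fragment 3: offset=10 data="HVJ" -> buffer=??????TMofHVJ -> prefix_len=0
Fragment 4: offset=0 data="TW" -> buffer=TW????TMofHVJ -> prefix_len=2
Fragment 5: offset=2 data="ECIt" -> buffer=TWECItTMofHVJ -> prefix_len=13

Answer: 0 0 0 2 13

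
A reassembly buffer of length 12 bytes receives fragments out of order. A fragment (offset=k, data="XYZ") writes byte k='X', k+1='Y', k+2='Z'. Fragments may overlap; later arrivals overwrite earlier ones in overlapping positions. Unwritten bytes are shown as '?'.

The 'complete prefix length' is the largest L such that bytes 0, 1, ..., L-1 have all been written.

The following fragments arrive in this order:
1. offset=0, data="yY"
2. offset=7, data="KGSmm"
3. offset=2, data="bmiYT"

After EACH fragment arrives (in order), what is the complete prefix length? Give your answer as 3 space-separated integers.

Fragment 1: offset=0 data="yY" -> buffer=yY?????????? -> prefix_len=2
Fragment 2: offset=7 data="KGSmm" -> buffer=yY?????KGSmm -> prefix_len=2
Fragment 3: offset=2 data="bmiYT" -> buffer=yYbmiYTKGSmm -> prefix_len=12

Answer: 2 2 12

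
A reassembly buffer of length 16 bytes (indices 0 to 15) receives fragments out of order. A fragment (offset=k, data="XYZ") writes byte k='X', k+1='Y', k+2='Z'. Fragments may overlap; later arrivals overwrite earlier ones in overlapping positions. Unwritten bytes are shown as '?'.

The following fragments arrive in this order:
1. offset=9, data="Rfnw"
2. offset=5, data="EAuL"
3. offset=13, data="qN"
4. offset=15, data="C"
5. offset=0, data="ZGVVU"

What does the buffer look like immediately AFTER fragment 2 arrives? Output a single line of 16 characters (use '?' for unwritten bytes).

Answer: ?????EAuLRfnw???

Derivation:
Fragment 1: offset=9 data="Rfnw" -> buffer=?????????Rfnw???
Fragment 2: offset=5 data="EAuL" -> buffer=?????EAuLRfnw???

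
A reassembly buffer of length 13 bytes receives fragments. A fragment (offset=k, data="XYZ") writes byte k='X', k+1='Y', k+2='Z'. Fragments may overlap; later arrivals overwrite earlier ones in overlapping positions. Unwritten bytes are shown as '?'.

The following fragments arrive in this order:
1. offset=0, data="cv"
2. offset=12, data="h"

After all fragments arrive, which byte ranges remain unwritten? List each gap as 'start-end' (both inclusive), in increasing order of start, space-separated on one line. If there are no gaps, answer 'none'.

Fragment 1: offset=0 len=2
Fragment 2: offset=12 len=1
Gaps: 2-11

Answer: 2-11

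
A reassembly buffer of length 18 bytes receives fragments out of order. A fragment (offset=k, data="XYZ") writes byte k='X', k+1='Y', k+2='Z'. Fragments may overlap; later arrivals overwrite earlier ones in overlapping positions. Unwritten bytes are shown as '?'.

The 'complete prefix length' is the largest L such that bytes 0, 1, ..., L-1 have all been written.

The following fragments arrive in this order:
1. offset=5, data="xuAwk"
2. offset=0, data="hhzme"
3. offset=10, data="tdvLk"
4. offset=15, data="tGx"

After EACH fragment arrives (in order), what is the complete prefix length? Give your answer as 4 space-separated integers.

Fragment 1: offset=5 data="xuAwk" -> buffer=?????xuAwk???????? -> prefix_len=0
Fragment 2: offset=0 data="hhzme" -> buffer=hhzmexuAwk???????? -> prefix_len=10
Fragment 3: offset=10 data="tdvLk" -> buffer=hhzmexuAwktdvLk??? -> prefix_len=15
Fragment 4: offset=15 data="tGx" -> buffer=hhzmexuAwktdvLktGx -> prefix_len=18

Answer: 0 10 15 18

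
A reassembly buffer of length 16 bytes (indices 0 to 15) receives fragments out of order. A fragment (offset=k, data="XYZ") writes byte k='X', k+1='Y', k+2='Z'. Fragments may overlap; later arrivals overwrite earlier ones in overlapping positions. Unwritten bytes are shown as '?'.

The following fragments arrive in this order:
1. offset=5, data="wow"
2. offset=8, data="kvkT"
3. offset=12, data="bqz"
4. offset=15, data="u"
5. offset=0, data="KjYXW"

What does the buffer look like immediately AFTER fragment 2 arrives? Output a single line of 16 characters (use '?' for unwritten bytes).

Answer: ?????wowkvkT????

Derivation:
Fragment 1: offset=5 data="wow" -> buffer=?????wow????????
Fragment 2: offset=8 data="kvkT" -> buffer=?????wowkvkT????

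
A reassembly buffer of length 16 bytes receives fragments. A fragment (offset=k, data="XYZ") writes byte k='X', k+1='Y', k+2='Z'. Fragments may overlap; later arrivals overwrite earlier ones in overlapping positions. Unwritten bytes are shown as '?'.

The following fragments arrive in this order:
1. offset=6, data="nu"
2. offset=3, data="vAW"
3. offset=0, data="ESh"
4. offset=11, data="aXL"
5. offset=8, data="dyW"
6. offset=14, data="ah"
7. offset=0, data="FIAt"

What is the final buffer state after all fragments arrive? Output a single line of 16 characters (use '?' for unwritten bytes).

Fragment 1: offset=6 data="nu" -> buffer=??????nu????????
Fragment 2: offset=3 data="vAW" -> buffer=???vAWnu????????
Fragment 3: offset=0 data="ESh" -> buffer=EShvAWnu????????
Fragment 4: offset=11 data="aXL" -> buffer=EShvAWnu???aXL??
Fragment 5: offset=8 data="dyW" -> buffer=EShvAWnudyWaXL??
Fragment 6: offset=14 data="ah" -> buffer=EShvAWnudyWaXLah
Fragment 7: offset=0 data="FIAt" -> buffer=FIAtAWnudyWaXLah

Answer: FIAtAWnudyWaXLah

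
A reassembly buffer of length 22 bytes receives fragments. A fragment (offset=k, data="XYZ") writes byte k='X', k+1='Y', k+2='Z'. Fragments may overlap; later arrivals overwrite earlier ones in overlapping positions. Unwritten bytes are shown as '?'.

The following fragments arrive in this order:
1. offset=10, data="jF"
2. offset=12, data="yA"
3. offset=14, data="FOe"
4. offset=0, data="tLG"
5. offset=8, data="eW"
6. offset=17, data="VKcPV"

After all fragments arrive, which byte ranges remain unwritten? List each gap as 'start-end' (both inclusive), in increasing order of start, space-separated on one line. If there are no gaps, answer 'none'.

Answer: 3-7

Derivation:
Fragment 1: offset=10 len=2
Fragment 2: offset=12 len=2
Fragment 3: offset=14 len=3
Fragment 4: offset=0 len=3
Fragment 5: offset=8 len=2
Fragment 6: offset=17 len=5
Gaps: 3-7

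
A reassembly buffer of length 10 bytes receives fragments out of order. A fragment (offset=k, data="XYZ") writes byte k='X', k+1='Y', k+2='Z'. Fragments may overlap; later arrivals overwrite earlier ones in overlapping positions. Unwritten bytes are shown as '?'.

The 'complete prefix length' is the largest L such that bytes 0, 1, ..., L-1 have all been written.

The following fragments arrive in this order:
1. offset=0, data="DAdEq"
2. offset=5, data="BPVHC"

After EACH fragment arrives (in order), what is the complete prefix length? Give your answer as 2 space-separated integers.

Answer: 5 10

Derivation:
Fragment 1: offset=0 data="DAdEq" -> buffer=DAdEq????? -> prefix_len=5
Fragment 2: offset=5 data="BPVHC" -> buffer=DAdEqBPVHC -> prefix_len=10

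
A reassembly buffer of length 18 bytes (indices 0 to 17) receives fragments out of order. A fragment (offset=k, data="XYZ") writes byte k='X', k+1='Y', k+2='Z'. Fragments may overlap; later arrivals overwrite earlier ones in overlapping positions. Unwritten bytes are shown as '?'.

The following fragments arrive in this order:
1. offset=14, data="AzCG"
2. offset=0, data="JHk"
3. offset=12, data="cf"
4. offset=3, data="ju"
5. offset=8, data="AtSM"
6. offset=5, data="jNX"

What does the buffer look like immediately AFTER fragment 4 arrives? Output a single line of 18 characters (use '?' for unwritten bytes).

Answer: JHkju???????cfAzCG

Derivation:
Fragment 1: offset=14 data="AzCG" -> buffer=??????????????AzCG
Fragment 2: offset=0 data="JHk" -> buffer=JHk???????????AzCG
Fragment 3: offset=12 data="cf" -> buffer=JHk?????????cfAzCG
Fragment 4: offset=3 data="ju" -> buffer=JHkju???????cfAzCG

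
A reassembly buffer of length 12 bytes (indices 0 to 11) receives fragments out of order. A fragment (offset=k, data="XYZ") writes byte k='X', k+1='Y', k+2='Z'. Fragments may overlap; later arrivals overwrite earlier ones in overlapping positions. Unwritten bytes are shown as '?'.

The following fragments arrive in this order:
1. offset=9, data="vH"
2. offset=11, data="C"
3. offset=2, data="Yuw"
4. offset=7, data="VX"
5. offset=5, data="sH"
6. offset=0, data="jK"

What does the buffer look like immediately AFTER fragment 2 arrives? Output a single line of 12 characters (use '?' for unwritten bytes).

Answer: ?????????vHC

Derivation:
Fragment 1: offset=9 data="vH" -> buffer=?????????vH?
Fragment 2: offset=11 data="C" -> buffer=?????????vHC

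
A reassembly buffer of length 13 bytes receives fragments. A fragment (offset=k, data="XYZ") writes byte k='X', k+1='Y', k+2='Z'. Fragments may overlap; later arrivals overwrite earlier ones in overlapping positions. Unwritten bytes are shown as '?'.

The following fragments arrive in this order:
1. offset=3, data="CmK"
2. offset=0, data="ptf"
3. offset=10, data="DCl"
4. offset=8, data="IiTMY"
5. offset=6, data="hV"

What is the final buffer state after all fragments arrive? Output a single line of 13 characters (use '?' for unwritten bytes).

Answer: ptfCmKhVIiTMY

Derivation:
Fragment 1: offset=3 data="CmK" -> buffer=???CmK???????
Fragment 2: offset=0 data="ptf" -> buffer=ptfCmK???????
Fragment 3: offset=10 data="DCl" -> buffer=ptfCmK????DCl
Fragment 4: offset=8 data="IiTMY" -> buffer=ptfCmK??IiTMY
Fragment 5: offset=6 data="hV" -> buffer=ptfCmKhVIiTMY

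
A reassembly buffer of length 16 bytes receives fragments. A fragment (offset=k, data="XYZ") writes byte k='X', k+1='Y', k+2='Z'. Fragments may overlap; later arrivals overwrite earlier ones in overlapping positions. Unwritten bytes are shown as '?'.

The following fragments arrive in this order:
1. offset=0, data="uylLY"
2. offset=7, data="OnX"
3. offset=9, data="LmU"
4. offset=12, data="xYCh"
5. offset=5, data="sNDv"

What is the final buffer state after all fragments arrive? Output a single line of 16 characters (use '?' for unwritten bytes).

Fragment 1: offset=0 data="uylLY" -> buffer=uylLY???????????
Fragment 2: offset=7 data="OnX" -> buffer=uylLY??OnX??????
Fragment 3: offset=9 data="LmU" -> buffer=uylLY??OnLmU????
Fragment 4: offset=12 data="xYCh" -> buffer=uylLY??OnLmUxYCh
Fragment 5: offset=5 data="sNDv" -> buffer=uylLYsNDvLmUxYCh

Answer: uylLYsNDvLmUxYCh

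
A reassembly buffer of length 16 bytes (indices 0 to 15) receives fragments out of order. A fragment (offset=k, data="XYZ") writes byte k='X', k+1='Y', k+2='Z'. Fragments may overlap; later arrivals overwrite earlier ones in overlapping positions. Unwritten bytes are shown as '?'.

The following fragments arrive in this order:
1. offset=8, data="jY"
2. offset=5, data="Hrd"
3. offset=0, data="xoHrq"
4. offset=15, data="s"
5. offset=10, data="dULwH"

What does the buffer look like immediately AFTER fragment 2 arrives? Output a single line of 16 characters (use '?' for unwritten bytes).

Answer: ?????HrdjY??????

Derivation:
Fragment 1: offset=8 data="jY" -> buffer=????????jY??????
Fragment 2: offset=5 data="Hrd" -> buffer=?????HrdjY??????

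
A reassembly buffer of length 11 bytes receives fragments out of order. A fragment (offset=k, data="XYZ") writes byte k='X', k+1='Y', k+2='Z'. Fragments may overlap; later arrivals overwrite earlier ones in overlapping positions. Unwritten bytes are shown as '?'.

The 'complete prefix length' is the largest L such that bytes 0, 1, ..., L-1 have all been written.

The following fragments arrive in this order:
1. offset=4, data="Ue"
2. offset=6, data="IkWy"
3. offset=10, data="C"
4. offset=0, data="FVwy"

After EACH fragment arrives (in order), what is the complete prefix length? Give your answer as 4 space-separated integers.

Fragment 1: offset=4 data="Ue" -> buffer=????Ue????? -> prefix_len=0
Fragment 2: offset=6 data="IkWy" -> buffer=????UeIkWy? -> prefix_len=0
Fragment 3: offset=10 data="C" -> buffer=????UeIkWyC -> prefix_len=0
Fragment 4: offset=0 data="FVwy" -> buffer=FVwyUeIkWyC -> prefix_len=11

Answer: 0 0 0 11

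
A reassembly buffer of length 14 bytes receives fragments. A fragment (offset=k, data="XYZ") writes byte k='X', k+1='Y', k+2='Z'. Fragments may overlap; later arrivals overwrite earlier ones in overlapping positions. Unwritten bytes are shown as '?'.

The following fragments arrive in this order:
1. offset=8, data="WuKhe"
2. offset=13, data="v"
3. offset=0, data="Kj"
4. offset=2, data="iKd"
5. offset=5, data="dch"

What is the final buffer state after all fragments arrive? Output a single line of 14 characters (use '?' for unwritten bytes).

Fragment 1: offset=8 data="WuKhe" -> buffer=????????WuKhe?
Fragment 2: offset=13 data="v" -> buffer=????????WuKhev
Fragment 3: offset=0 data="Kj" -> buffer=Kj??????WuKhev
Fragment 4: offset=2 data="iKd" -> buffer=KjiKd???WuKhev
Fragment 5: offset=5 data="dch" -> buffer=KjiKddchWuKhev

Answer: KjiKddchWuKhev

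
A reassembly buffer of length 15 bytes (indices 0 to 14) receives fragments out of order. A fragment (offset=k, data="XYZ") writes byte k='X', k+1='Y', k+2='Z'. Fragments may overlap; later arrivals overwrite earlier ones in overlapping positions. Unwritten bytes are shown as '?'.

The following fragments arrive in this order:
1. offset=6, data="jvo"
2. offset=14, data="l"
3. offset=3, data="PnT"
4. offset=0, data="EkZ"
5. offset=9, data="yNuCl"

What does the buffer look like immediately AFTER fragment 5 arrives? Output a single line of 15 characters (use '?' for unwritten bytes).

Answer: EkZPnTjvoyNuCll

Derivation:
Fragment 1: offset=6 data="jvo" -> buffer=??????jvo??????
Fragment 2: offset=14 data="l" -> buffer=??????jvo?????l
Fragment 3: offset=3 data="PnT" -> buffer=???PnTjvo?????l
Fragment 4: offset=0 data="EkZ" -> buffer=EkZPnTjvo?????l
Fragment 5: offset=9 data="yNuCl" -> buffer=EkZPnTjvoyNuCll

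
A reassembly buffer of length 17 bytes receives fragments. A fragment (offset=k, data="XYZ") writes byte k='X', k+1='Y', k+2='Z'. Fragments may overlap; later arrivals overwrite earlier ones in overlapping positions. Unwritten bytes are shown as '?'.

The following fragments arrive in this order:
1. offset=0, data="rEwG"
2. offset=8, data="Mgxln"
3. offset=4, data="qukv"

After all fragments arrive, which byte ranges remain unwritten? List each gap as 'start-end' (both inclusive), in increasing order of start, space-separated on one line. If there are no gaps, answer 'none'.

Fragment 1: offset=0 len=4
Fragment 2: offset=8 len=5
Fragment 3: offset=4 len=4
Gaps: 13-16

Answer: 13-16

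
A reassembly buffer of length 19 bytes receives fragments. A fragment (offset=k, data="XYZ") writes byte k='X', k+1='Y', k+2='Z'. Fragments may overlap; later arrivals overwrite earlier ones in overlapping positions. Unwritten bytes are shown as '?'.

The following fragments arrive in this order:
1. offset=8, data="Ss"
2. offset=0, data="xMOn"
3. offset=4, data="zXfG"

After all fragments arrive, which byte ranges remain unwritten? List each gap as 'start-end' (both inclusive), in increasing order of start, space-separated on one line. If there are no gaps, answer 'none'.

Answer: 10-18

Derivation:
Fragment 1: offset=8 len=2
Fragment 2: offset=0 len=4
Fragment 3: offset=4 len=4
Gaps: 10-18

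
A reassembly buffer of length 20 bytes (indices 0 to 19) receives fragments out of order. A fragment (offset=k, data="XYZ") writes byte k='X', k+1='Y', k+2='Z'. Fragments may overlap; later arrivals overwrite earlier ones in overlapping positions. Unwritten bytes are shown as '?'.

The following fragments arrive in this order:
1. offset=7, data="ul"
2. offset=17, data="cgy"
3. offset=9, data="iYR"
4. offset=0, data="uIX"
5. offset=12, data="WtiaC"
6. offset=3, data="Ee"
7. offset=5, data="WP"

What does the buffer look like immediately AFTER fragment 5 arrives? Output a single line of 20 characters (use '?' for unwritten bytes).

Fragment 1: offset=7 data="ul" -> buffer=???????ul???????????
Fragment 2: offset=17 data="cgy" -> buffer=???????ul????????cgy
Fragment 3: offset=9 data="iYR" -> buffer=???????uliYR?????cgy
Fragment 4: offset=0 data="uIX" -> buffer=uIX????uliYR?????cgy
Fragment 5: offset=12 data="WtiaC" -> buffer=uIX????uliYRWtiaCcgy

Answer: uIX????uliYRWtiaCcgy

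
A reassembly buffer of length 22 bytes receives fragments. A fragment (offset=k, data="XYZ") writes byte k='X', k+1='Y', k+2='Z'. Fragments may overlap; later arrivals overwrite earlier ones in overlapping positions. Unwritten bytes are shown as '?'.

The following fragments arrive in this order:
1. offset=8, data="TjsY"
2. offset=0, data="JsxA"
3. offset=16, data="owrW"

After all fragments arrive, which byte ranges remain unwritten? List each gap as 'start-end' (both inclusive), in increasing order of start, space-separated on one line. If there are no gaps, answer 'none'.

Fragment 1: offset=8 len=4
Fragment 2: offset=0 len=4
Fragment 3: offset=16 len=4
Gaps: 4-7 12-15 20-21

Answer: 4-7 12-15 20-21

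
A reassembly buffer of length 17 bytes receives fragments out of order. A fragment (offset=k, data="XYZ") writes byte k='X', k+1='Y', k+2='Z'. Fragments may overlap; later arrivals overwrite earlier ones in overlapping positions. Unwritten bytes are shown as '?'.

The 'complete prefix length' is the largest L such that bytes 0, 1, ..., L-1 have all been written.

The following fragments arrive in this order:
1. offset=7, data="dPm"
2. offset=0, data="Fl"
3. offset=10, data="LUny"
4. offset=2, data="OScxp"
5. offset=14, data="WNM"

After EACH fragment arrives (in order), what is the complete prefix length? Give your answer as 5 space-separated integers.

Answer: 0 2 2 14 17

Derivation:
Fragment 1: offset=7 data="dPm" -> buffer=???????dPm??????? -> prefix_len=0
Fragment 2: offset=0 data="Fl" -> buffer=Fl?????dPm??????? -> prefix_len=2
Fragment 3: offset=10 data="LUny" -> buffer=Fl?????dPmLUny??? -> prefix_len=2
Fragment 4: offset=2 data="OScxp" -> buffer=FlOScxpdPmLUny??? -> prefix_len=14
Fragment 5: offset=14 data="WNM" -> buffer=FlOScxpdPmLUnyWNM -> prefix_len=17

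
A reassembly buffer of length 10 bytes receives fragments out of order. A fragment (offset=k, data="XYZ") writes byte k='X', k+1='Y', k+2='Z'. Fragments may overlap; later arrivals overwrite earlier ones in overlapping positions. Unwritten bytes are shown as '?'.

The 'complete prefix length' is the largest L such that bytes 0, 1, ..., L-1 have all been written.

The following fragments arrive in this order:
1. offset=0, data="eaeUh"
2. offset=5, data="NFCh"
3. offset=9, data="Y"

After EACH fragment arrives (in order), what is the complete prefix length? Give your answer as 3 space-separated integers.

Fragment 1: offset=0 data="eaeUh" -> buffer=eaeUh????? -> prefix_len=5
Fragment 2: offset=5 data="NFCh" -> buffer=eaeUhNFCh? -> prefix_len=9
Fragment 3: offset=9 data="Y" -> buffer=eaeUhNFChY -> prefix_len=10

Answer: 5 9 10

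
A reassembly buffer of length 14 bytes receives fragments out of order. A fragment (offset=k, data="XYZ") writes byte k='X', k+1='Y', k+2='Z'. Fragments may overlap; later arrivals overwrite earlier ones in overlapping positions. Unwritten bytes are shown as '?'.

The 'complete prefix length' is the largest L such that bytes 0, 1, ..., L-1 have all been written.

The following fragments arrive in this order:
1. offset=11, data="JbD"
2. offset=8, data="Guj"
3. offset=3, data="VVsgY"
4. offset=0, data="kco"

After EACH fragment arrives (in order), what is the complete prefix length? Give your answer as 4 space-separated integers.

Fragment 1: offset=11 data="JbD" -> buffer=???????????JbD -> prefix_len=0
Fragment 2: offset=8 data="Guj" -> buffer=????????GujJbD -> prefix_len=0
Fragment 3: offset=3 data="VVsgY" -> buffer=???VVsgYGujJbD -> prefix_len=0
Fragment 4: offset=0 data="kco" -> buffer=kcoVVsgYGujJbD -> prefix_len=14

Answer: 0 0 0 14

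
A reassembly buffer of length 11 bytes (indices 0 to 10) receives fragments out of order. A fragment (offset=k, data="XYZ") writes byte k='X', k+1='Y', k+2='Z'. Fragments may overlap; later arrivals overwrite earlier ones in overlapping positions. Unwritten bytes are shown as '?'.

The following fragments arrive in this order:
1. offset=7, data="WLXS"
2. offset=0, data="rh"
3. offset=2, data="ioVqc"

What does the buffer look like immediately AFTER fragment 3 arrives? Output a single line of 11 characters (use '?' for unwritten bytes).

Answer: rhioVqcWLXS

Derivation:
Fragment 1: offset=7 data="WLXS" -> buffer=???????WLXS
Fragment 2: offset=0 data="rh" -> buffer=rh?????WLXS
Fragment 3: offset=2 data="ioVqc" -> buffer=rhioVqcWLXS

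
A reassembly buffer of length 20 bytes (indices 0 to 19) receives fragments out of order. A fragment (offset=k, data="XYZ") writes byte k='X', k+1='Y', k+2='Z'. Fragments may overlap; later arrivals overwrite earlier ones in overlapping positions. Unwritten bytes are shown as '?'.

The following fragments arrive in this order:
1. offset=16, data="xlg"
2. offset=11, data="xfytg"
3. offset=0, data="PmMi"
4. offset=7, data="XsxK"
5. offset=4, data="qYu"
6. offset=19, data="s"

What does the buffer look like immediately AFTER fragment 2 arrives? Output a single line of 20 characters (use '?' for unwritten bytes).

Answer: ???????????xfytgxlg?

Derivation:
Fragment 1: offset=16 data="xlg" -> buffer=????????????????xlg?
Fragment 2: offset=11 data="xfytg" -> buffer=???????????xfytgxlg?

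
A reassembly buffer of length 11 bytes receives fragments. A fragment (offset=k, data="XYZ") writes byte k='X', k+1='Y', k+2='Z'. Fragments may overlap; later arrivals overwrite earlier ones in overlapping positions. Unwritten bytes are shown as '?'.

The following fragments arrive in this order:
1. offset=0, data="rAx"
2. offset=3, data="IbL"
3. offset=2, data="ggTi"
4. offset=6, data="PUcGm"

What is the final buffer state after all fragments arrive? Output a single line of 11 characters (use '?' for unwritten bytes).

Fragment 1: offset=0 data="rAx" -> buffer=rAx????????
Fragment 2: offset=3 data="IbL" -> buffer=rAxIbL?????
Fragment 3: offset=2 data="ggTi" -> buffer=rAggTi?????
Fragment 4: offset=6 data="PUcGm" -> buffer=rAggTiPUcGm

Answer: rAggTiPUcGm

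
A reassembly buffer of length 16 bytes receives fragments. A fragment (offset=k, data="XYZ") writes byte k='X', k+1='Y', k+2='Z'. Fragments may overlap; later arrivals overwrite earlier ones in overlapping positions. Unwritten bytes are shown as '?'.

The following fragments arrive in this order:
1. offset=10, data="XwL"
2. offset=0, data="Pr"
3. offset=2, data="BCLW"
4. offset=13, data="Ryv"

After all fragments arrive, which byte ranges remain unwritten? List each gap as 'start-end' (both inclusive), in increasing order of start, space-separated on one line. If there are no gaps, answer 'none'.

Answer: 6-9

Derivation:
Fragment 1: offset=10 len=3
Fragment 2: offset=0 len=2
Fragment 3: offset=2 len=4
Fragment 4: offset=13 len=3
Gaps: 6-9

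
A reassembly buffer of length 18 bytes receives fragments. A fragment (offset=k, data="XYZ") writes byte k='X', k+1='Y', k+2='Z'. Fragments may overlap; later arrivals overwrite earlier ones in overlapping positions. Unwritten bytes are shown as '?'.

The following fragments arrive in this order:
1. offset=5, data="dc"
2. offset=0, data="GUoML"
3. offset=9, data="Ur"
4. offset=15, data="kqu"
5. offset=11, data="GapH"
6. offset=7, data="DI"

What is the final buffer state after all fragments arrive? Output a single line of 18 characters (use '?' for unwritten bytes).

Fragment 1: offset=5 data="dc" -> buffer=?????dc???????????
Fragment 2: offset=0 data="GUoML" -> buffer=GUoMLdc???????????
Fragment 3: offset=9 data="Ur" -> buffer=GUoMLdc??Ur???????
Fragment 4: offset=15 data="kqu" -> buffer=GUoMLdc??Ur????kqu
Fragment 5: offset=11 data="GapH" -> buffer=GUoMLdc??UrGapHkqu
Fragment 6: offset=7 data="DI" -> buffer=GUoMLdcDIUrGapHkqu

Answer: GUoMLdcDIUrGapHkqu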